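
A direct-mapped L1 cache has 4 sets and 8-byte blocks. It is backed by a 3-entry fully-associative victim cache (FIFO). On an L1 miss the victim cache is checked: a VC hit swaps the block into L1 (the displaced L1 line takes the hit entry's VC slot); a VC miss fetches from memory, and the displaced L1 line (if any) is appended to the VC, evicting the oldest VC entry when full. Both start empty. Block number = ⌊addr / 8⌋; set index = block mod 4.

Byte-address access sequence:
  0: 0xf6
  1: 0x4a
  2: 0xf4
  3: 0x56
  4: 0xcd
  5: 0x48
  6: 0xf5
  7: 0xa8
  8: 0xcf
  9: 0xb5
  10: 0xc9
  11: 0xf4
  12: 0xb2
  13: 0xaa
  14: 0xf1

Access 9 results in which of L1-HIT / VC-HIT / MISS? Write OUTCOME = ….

OUTCOME = MISS

  [0] addr=0xf6 blk=30 s=2: MISS | VC []
  [1] addr=0x4a blk=9 s=1: MISS | VC []
  [2] addr=0xf4 blk=30 s=2: L1-HIT | VC []
  [3] addr=0x56 blk=10 s=2: MISS | VC [30]
  [4] addr=0xcd blk=25 s=1: MISS | VC [30, 9]
  [5] addr=0x48 blk=9 s=1: VC-HIT | VC [30, 25]
  [6] addr=0xf5 blk=30 s=2: VC-HIT | VC [10, 25]
  [7] addr=0xa8 blk=21 s=1: MISS | VC [10, 25, 9]
  [8] addr=0xcf blk=25 s=1: VC-HIT | VC [10, 21, 9]
  [9] addr=0xb5 blk=22 s=2: MISS | VC [21, 9, 30]
  [10] addr=0xc9 blk=25 s=1: L1-HIT | VC [21, 9, 30]
  [11] addr=0xf4 blk=30 s=2: VC-HIT | VC [21, 9, 22]
  [12] addr=0xb2 blk=22 s=2: VC-HIT | VC [21, 9, 30]
  [13] addr=0xaa blk=21 s=1: VC-HIT | VC [25, 9, 30]
  [14] addr=0xf1 blk=30 s=2: VC-HIT | VC [25, 9, 22]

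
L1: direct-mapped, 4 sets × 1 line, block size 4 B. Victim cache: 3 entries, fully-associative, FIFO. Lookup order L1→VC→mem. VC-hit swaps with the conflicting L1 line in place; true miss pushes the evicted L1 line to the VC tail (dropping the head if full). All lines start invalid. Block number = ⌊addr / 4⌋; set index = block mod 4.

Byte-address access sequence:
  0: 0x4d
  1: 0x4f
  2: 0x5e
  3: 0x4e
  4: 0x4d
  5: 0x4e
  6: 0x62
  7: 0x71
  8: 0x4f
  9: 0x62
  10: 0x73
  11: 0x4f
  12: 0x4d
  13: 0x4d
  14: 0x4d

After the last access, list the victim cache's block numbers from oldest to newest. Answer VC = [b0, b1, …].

#0 0x4d→b19/s3 MISS; vc=[]
#1 0x4f→b19/s3 L1-HIT; vc=[]
#2 0x5e→b23/s3 MISS; vc=[19]
#3 0x4e→b19/s3 VC-HIT; vc=[23]
#4 0x4d→b19/s3 L1-HIT; vc=[23]
#5 0x4e→b19/s3 L1-HIT; vc=[23]
#6 0x62→b24/s0 MISS; vc=[23]
#7 0x71→b28/s0 MISS; vc=[23,24]
#8 0x4f→b19/s3 L1-HIT; vc=[23,24]
#9 0x62→b24/s0 VC-HIT; vc=[23,28]
#10 0x73→b28/s0 VC-HIT; vc=[23,24]
#11 0x4f→b19/s3 L1-HIT; vc=[23,24]
#12 0x4d→b19/s3 L1-HIT; vc=[23,24]
#13 0x4d→b19/s3 L1-HIT; vc=[23,24]
#14 0x4d→b19/s3 L1-HIT; vc=[23,24]

VC = [23, 24]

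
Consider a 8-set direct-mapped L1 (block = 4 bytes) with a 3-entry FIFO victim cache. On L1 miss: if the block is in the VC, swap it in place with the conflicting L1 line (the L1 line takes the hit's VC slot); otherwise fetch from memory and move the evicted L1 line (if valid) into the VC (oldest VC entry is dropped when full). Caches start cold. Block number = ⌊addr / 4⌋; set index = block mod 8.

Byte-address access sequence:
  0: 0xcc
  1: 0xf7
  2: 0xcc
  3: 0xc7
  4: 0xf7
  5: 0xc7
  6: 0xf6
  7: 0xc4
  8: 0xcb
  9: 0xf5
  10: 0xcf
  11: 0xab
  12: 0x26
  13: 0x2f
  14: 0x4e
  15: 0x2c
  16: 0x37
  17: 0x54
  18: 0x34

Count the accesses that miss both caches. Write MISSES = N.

MISSES = 10

  [0] addr=0xcc blk=51 s=3: MISS | VC []
  [1] addr=0xf7 blk=61 s=5: MISS | VC []
  [2] addr=0xcc blk=51 s=3: L1-HIT | VC []
  [3] addr=0xc7 blk=49 s=1: MISS | VC []
  [4] addr=0xf7 blk=61 s=5: L1-HIT | VC []
  [5] addr=0xc7 blk=49 s=1: L1-HIT | VC []
  [6] addr=0xf6 blk=61 s=5: L1-HIT | VC []
  [7] addr=0xc4 blk=49 s=1: L1-HIT | VC []
  [8] addr=0xcb blk=50 s=2: MISS | VC []
  [9] addr=0xf5 blk=61 s=5: L1-HIT | VC []
  [10] addr=0xcf blk=51 s=3: L1-HIT | VC []
  [11] addr=0xab blk=42 s=2: MISS | VC [50]
  [12] addr=0x26 blk=9 s=1: MISS | VC [50, 49]
  [13] addr=0x2f blk=11 s=3: MISS | VC [50, 49, 51]
  [14] addr=0x4e blk=19 s=3: MISS | VC [49, 51, 11]
  [15] addr=0x2c blk=11 s=3: VC-HIT | VC [49, 51, 19]
  [16] addr=0x37 blk=13 s=5: MISS | VC [51, 19, 61]
  [17] addr=0x54 blk=21 s=5: MISS | VC [19, 61, 13]
  [18] addr=0x34 blk=13 s=5: VC-HIT | VC [19, 61, 21]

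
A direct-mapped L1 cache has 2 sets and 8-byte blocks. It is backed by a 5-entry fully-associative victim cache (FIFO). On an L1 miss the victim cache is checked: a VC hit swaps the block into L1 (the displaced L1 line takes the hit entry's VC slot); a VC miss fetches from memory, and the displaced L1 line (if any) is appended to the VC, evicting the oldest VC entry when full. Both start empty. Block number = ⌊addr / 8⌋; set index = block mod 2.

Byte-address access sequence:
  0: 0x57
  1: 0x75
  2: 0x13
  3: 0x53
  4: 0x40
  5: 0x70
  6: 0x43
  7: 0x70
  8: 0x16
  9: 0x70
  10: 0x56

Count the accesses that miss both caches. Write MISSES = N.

MISSES = 4

0: 0x57 (blk 10, set 0) → MISS  vc=[]
1: 0x75 (blk 14, set 0) → MISS  vc=[10]
2: 0x13 (blk 2, set 0) → MISS  vc=[10, 14]
3: 0x53 (blk 10, set 0) → VC-HIT  vc=[2, 14]
4: 0x40 (blk 8, set 0) → MISS  vc=[2, 14, 10]
5: 0x70 (blk 14, set 0) → VC-HIT  vc=[2, 8, 10]
6: 0x43 (blk 8, set 0) → VC-HIT  vc=[2, 14, 10]
7: 0x70 (blk 14, set 0) → VC-HIT  vc=[2, 8, 10]
8: 0x16 (blk 2, set 0) → VC-HIT  vc=[14, 8, 10]
9: 0x70 (blk 14, set 0) → VC-HIT  vc=[2, 8, 10]
10: 0x56 (blk 10, set 0) → VC-HIT  vc=[2, 8, 14]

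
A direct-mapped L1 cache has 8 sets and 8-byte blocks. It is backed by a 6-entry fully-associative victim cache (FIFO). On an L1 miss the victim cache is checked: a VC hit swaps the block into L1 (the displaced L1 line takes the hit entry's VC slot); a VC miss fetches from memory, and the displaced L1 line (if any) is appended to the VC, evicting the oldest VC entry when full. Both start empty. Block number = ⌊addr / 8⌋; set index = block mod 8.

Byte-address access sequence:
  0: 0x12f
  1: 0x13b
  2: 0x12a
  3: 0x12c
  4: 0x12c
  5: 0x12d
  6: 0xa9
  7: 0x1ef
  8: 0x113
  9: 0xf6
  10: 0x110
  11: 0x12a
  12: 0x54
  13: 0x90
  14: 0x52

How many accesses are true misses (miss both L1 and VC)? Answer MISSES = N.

MISSES = 8

  [0] addr=0x12f blk=37 s=5: MISS | VC []
  [1] addr=0x13b blk=39 s=7: MISS | VC []
  [2] addr=0x12a blk=37 s=5: L1-HIT | VC []
  [3] addr=0x12c blk=37 s=5: L1-HIT | VC []
  [4] addr=0x12c blk=37 s=5: L1-HIT | VC []
  [5] addr=0x12d blk=37 s=5: L1-HIT | VC []
  [6] addr=0xa9 blk=21 s=5: MISS | VC [37]
  [7] addr=0x1ef blk=61 s=5: MISS | VC [37, 21]
  [8] addr=0x113 blk=34 s=2: MISS | VC [37, 21]
  [9] addr=0xf6 blk=30 s=6: MISS | VC [37, 21]
  [10] addr=0x110 blk=34 s=2: L1-HIT | VC [37, 21]
  [11] addr=0x12a blk=37 s=5: VC-HIT | VC [61, 21]
  [12] addr=0x54 blk=10 s=2: MISS | VC [61, 21, 34]
  [13] addr=0x90 blk=18 s=2: MISS | VC [61, 21, 34, 10]
  [14] addr=0x52 blk=10 s=2: VC-HIT | VC [61, 21, 34, 18]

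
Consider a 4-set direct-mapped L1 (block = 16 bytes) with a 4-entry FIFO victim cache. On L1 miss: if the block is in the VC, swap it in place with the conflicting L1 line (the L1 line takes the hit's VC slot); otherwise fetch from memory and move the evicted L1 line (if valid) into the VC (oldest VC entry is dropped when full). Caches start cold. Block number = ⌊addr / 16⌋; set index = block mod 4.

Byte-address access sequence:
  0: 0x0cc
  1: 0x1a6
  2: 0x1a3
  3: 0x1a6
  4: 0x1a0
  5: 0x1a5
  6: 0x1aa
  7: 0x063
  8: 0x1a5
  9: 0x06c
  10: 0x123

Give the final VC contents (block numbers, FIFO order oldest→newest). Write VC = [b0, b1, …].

#0 0xcc→b12/s0 MISS; vc=[]
#1 0x1a6→b26/s2 MISS; vc=[]
#2 0x1a3→b26/s2 L1-HIT; vc=[]
#3 0x1a6→b26/s2 L1-HIT; vc=[]
#4 0x1a0→b26/s2 L1-HIT; vc=[]
#5 0x1a5→b26/s2 L1-HIT; vc=[]
#6 0x1aa→b26/s2 L1-HIT; vc=[]
#7 0x63→b6/s2 MISS; vc=[26]
#8 0x1a5→b26/s2 VC-HIT; vc=[6]
#9 0x6c→b6/s2 VC-HIT; vc=[26]
#10 0x123→b18/s2 MISS; vc=[26,6]

VC = [26, 6]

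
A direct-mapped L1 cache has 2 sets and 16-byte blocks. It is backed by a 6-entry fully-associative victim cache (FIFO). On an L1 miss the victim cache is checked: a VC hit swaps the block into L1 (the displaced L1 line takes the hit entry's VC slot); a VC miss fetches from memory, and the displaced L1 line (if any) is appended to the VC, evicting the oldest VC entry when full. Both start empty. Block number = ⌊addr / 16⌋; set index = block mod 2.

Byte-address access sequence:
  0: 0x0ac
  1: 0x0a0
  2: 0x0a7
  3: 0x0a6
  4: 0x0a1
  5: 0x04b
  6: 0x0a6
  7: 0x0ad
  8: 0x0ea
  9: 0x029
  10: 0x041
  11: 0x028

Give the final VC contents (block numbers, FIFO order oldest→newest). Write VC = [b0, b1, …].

VC = [4, 10, 14]

0: 0xac (blk 10, set 0) → MISS  vc=[]
1: 0xa0 (blk 10, set 0) → L1-HIT  vc=[]
2: 0xa7 (blk 10, set 0) → L1-HIT  vc=[]
3: 0xa6 (blk 10, set 0) → L1-HIT  vc=[]
4: 0xa1 (blk 10, set 0) → L1-HIT  vc=[]
5: 0x4b (blk 4, set 0) → MISS  vc=[10]
6: 0xa6 (blk 10, set 0) → VC-HIT  vc=[4]
7: 0xad (blk 10, set 0) → L1-HIT  vc=[4]
8: 0xea (blk 14, set 0) → MISS  vc=[4, 10]
9: 0x29 (blk 2, set 0) → MISS  vc=[4, 10, 14]
10: 0x41 (blk 4, set 0) → VC-HIT  vc=[2, 10, 14]
11: 0x28 (blk 2, set 0) → VC-HIT  vc=[4, 10, 14]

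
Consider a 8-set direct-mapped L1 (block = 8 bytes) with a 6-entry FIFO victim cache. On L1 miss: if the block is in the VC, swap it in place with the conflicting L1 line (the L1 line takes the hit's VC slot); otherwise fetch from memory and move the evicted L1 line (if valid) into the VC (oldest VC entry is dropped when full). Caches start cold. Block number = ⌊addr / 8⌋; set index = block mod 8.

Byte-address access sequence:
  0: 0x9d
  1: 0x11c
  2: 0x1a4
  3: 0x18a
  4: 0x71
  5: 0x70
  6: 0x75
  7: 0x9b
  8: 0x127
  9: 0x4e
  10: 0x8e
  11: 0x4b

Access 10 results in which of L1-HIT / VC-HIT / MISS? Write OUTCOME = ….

OUTCOME = MISS

#0 0x9d→b19/s3 MISS; vc=[]
#1 0x11c→b35/s3 MISS; vc=[19]
#2 0x1a4→b52/s4 MISS; vc=[19]
#3 0x18a→b49/s1 MISS; vc=[19]
#4 0x71→b14/s6 MISS; vc=[19]
#5 0x70→b14/s6 L1-HIT; vc=[19]
#6 0x75→b14/s6 L1-HIT; vc=[19]
#7 0x9b→b19/s3 VC-HIT; vc=[35]
#8 0x127→b36/s4 MISS; vc=[35,52]
#9 0x4e→b9/s1 MISS; vc=[35,52,49]
#10 0x8e→b17/s1 MISS; vc=[35,52,49,9]
#11 0x4b→b9/s1 VC-HIT; vc=[35,52,49,17]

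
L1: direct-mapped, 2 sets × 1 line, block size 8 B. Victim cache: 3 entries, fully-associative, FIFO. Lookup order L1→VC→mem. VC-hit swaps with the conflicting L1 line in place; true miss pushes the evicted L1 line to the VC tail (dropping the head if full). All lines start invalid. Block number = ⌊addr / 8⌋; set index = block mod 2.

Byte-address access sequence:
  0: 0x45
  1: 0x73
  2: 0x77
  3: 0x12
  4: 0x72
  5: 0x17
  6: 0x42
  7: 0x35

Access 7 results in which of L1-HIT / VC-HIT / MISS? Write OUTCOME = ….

  [0] addr=0x45 blk=8 s=0: MISS | VC []
  [1] addr=0x73 blk=14 s=0: MISS | VC [8]
  [2] addr=0x77 blk=14 s=0: L1-HIT | VC [8]
  [3] addr=0x12 blk=2 s=0: MISS | VC [8, 14]
  [4] addr=0x72 blk=14 s=0: VC-HIT | VC [8, 2]
  [5] addr=0x17 blk=2 s=0: VC-HIT | VC [8, 14]
  [6] addr=0x42 blk=8 s=0: VC-HIT | VC [2, 14]
  [7] addr=0x35 blk=6 s=0: MISS | VC [2, 14, 8]

OUTCOME = MISS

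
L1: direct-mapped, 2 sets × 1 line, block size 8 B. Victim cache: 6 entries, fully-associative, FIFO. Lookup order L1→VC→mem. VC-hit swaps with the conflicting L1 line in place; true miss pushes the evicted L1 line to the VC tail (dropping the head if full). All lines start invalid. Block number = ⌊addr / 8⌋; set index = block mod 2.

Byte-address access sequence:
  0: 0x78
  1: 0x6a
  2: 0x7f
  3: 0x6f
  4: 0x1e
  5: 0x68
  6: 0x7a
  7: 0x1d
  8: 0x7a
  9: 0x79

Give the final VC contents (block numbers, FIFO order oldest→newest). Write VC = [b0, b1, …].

VC = [13, 3]

#0 0x78→b15/s1 MISS; vc=[]
#1 0x6a→b13/s1 MISS; vc=[15]
#2 0x7f→b15/s1 VC-HIT; vc=[13]
#3 0x6f→b13/s1 VC-HIT; vc=[15]
#4 0x1e→b3/s1 MISS; vc=[15,13]
#5 0x68→b13/s1 VC-HIT; vc=[15,3]
#6 0x7a→b15/s1 VC-HIT; vc=[13,3]
#7 0x1d→b3/s1 VC-HIT; vc=[13,15]
#8 0x7a→b15/s1 VC-HIT; vc=[13,3]
#9 0x79→b15/s1 L1-HIT; vc=[13,3]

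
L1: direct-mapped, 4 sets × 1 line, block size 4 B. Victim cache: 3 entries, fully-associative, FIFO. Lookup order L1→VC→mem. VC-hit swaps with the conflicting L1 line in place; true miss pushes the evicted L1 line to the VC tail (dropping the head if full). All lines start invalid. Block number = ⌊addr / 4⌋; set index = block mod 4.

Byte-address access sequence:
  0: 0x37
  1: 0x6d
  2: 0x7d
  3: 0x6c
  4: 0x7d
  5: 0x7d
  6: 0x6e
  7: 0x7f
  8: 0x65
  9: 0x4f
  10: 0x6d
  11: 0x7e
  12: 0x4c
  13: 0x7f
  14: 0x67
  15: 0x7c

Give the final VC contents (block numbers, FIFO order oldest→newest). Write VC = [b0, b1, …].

VC = [19, 13, 27]

  [0] addr=0x37 blk=13 s=1: MISS | VC []
  [1] addr=0x6d blk=27 s=3: MISS | VC []
  [2] addr=0x7d blk=31 s=3: MISS | VC [27]
  [3] addr=0x6c blk=27 s=3: VC-HIT | VC [31]
  [4] addr=0x7d blk=31 s=3: VC-HIT | VC [27]
  [5] addr=0x7d blk=31 s=3: L1-HIT | VC [27]
  [6] addr=0x6e blk=27 s=3: VC-HIT | VC [31]
  [7] addr=0x7f blk=31 s=3: VC-HIT | VC [27]
  [8] addr=0x65 blk=25 s=1: MISS | VC [27, 13]
  [9] addr=0x4f blk=19 s=3: MISS | VC [27, 13, 31]
  [10] addr=0x6d blk=27 s=3: VC-HIT | VC [19, 13, 31]
  [11] addr=0x7e blk=31 s=3: VC-HIT | VC [19, 13, 27]
  [12] addr=0x4c blk=19 s=3: VC-HIT | VC [31, 13, 27]
  [13] addr=0x7f blk=31 s=3: VC-HIT | VC [19, 13, 27]
  [14] addr=0x67 blk=25 s=1: L1-HIT | VC [19, 13, 27]
  [15] addr=0x7c blk=31 s=3: L1-HIT | VC [19, 13, 27]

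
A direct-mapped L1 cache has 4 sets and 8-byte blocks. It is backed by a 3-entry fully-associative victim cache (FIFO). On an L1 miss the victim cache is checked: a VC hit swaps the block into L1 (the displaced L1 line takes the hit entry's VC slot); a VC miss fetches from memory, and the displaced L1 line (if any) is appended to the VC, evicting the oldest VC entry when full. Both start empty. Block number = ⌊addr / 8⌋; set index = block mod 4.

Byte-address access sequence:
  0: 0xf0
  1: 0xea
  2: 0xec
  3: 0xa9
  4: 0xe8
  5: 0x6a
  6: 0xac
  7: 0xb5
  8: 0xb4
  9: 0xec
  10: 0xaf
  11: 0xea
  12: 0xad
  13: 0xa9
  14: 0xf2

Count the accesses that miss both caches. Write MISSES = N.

MISSES = 5

0: 0xf0 (blk 30, set 2) → MISS  vc=[]
1: 0xea (blk 29, set 1) → MISS  vc=[]
2: 0xec (blk 29, set 1) → L1-HIT  vc=[]
3: 0xa9 (blk 21, set 1) → MISS  vc=[29]
4: 0xe8 (blk 29, set 1) → VC-HIT  vc=[21]
5: 0x6a (blk 13, set 1) → MISS  vc=[21, 29]
6: 0xac (blk 21, set 1) → VC-HIT  vc=[13, 29]
7: 0xb5 (blk 22, set 2) → MISS  vc=[13, 29, 30]
8: 0xb4 (blk 22, set 2) → L1-HIT  vc=[13, 29, 30]
9: 0xec (blk 29, set 1) → VC-HIT  vc=[13, 21, 30]
10: 0xaf (blk 21, set 1) → VC-HIT  vc=[13, 29, 30]
11: 0xea (blk 29, set 1) → VC-HIT  vc=[13, 21, 30]
12: 0xad (blk 21, set 1) → VC-HIT  vc=[13, 29, 30]
13: 0xa9 (blk 21, set 1) → L1-HIT  vc=[13, 29, 30]
14: 0xf2 (blk 30, set 2) → VC-HIT  vc=[13, 29, 22]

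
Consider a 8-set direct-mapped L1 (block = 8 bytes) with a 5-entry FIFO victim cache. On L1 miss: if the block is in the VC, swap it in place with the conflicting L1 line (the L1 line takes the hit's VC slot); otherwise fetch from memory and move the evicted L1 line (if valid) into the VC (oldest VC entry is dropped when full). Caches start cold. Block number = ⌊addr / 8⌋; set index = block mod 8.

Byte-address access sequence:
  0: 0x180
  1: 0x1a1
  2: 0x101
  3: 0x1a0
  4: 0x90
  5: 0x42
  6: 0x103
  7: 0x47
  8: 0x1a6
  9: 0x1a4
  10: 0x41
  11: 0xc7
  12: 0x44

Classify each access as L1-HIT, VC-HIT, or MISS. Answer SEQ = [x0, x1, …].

0: 0x180 (blk 48, set 0) → MISS  vc=[]
1: 0x1a1 (blk 52, set 4) → MISS  vc=[]
2: 0x101 (blk 32, set 0) → MISS  vc=[48]
3: 0x1a0 (blk 52, set 4) → L1-HIT  vc=[48]
4: 0x90 (blk 18, set 2) → MISS  vc=[48]
5: 0x42 (blk 8, set 0) → MISS  vc=[48, 32]
6: 0x103 (blk 32, set 0) → VC-HIT  vc=[48, 8]
7: 0x47 (blk 8, set 0) → VC-HIT  vc=[48, 32]
8: 0x1a6 (blk 52, set 4) → L1-HIT  vc=[48, 32]
9: 0x1a4 (blk 52, set 4) → L1-HIT  vc=[48, 32]
10: 0x41 (blk 8, set 0) → L1-HIT  vc=[48, 32]
11: 0xc7 (blk 24, set 0) → MISS  vc=[48, 32, 8]
12: 0x44 (blk 8, set 0) → VC-HIT  vc=[48, 32, 24]

SEQ = [MISS, MISS, MISS, L1-HIT, MISS, MISS, VC-HIT, VC-HIT, L1-HIT, L1-HIT, L1-HIT, MISS, VC-HIT]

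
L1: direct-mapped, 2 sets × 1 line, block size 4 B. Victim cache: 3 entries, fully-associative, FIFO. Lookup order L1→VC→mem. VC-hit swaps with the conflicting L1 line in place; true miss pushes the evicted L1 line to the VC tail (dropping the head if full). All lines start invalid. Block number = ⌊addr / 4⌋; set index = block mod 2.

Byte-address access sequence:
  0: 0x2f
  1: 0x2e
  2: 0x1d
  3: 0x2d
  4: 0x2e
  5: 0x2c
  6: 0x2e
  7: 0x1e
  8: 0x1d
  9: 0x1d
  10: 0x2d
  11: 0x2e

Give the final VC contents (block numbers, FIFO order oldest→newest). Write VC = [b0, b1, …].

0: 0x2f (blk 11, set 1) → MISS  vc=[]
1: 0x2e (blk 11, set 1) → L1-HIT  vc=[]
2: 0x1d (blk 7, set 1) → MISS  vc=[11]
3: 0x2d (blk 11, set 1) → VC-HIT  vc=[7]
4: 0x2e (blk 11, set 1) → L1-HIT  vc=[7]
5: 0x2c (blk 11, set 1) → L1-HIT  vc=[7]
6: 0x2e (blk 11, set 1) → L1-HIT  vc=[7]
7: 0x1e (blk 7, set 1) → VC-HIT  vc=[11]
8: 0x1d (blk 7, set 1) → L1-HIT  vc=[11]
9: 0x1d (blk 7, set 1) → L1-HIT  vc=[11]
10: 0x2d (blk 11, set 1) → VC-HIT  vc=[7]
11: 0x2e (blk 11, set 1) → L1-HIT  vc=[7]

VC = [7]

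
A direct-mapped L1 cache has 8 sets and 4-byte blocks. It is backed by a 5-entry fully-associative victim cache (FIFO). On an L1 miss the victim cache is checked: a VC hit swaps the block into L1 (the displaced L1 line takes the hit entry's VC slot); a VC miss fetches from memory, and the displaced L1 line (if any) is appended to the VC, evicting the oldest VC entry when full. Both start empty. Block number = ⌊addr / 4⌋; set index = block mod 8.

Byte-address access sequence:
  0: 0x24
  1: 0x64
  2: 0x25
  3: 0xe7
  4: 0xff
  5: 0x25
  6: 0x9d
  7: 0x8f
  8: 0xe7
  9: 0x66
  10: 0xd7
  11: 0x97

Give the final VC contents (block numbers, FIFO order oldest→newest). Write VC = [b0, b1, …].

#0 0x24→b9/s1 MISS; vc=[]
#1 0x64→b25/s1 MISS; vc=[9]
#2 0x25→b9/s1 VC-HIT; vc=[25]
#3 0xe7→b57/s1 MISS; vc=[25,9]
#4 0xff→b63/s7 MISS; vc=[25,9]
#5 0x25→b9/s1 VC-HIT; vc=[25,57]
#6 0x9d→b39/s7 MISS; vc=[25,57,63]
#7 0x8f→b35/s3 MISS; vc=[25,57,63]
#8 0xe7→b57/s1 VC-HIT; vc=[25,9,63]
#9 0x66→b25/s1 VC-HIT; vc=[57,9,63]
#10 0xd7→b53/s5 MISS; vc=[57,9,63]
#11 0x97→b37/s5 MISS; vc=[57,9,63,53]

VC = [57, 9, 63, 53]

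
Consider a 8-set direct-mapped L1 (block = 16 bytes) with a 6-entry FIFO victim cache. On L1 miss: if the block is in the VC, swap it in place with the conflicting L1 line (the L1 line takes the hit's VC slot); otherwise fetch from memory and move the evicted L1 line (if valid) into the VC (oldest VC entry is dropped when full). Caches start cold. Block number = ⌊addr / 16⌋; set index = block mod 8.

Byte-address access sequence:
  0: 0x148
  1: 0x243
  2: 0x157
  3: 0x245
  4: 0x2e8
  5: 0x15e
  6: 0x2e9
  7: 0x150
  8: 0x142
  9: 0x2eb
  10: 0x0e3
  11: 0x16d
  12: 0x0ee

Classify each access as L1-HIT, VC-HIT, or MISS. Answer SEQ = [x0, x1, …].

SEQ = [MISS, MISS, MISS, L1-HIT, MISS, L1-HIT, L1-HIT, L1-HIT, VC-HIT, L1-HIT, MISS, MISS, VC-HIT]

0: 0x148 (blk 20, set 4) → MISS  vc=[]
1: 0x243 (blk 36, set 4) → MISS  vc=[20]
2: 0x157 (blk 21, set 5) → MISS  vc=[20]
3: 0x245 (blk 36, set 4) → L1-HIT  vc=[20]
4: 0x2e8 (blk 46, set 6) → MISS  vc=[20]
5: 0x15e (blk 21, set 5) → L1-HIT  vc=[20]
6: 0x2e9 (blk 46, set 6) → L1-HIT  vc=[20]
7: 0x150 (blk 21, set 5) → L1-HIT  vc=[20]
8: 0x142 (blk 20, set 4) → VC-HIT  vc=[36]
9: 0x2eb (blk 46, set 6) → L1-HIT  vc=[36]
10: 0xe3 (blk 14, set 6) → MISS  vc=[36, 46]
11: 0x16d (blk 22, set 6) → MISS  vc=[36, 46, 14]
12: 0xee (blk 14, set 6) → VC-HIT  vc=[36, 46, 22]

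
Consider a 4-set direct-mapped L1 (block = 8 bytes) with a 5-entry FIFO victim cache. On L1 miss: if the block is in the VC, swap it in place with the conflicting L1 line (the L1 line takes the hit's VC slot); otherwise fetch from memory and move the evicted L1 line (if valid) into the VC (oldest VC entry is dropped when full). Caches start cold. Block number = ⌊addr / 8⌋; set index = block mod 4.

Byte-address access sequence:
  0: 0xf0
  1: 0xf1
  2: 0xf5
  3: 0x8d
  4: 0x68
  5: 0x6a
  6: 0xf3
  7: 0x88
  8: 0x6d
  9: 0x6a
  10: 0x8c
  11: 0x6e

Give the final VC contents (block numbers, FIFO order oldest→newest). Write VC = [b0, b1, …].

VC = [17]

  [0] addr=0xf0 blk=30 s=2: MISS | VC []
  [1] addr=0xf1 blk=30 s=2: L1-HIT | VC []
  [2] addr=0xf5 blk=30 s=2: L1-HIT | VC []
  [3] addr=0x8d blk=17 s=1: MISS | VC []
  [4] addr=0x68 blk=13 s=1: MISS | VC [17]
  [5] addr=0x6a blk=13 s=1: L1-HIT | VC [17]
  [6] addr=0xf3 blk=30 s=2: L1-HIT | VC [17]
  [7] addr=0x88 blk=17 s=1: VC-HIT | VC [13]
  [8] addr=0x6d blk=13 s=1: VC-HIT | VC [17]
  [9] addr=0x6a blk=13 s=1: L1-HIT | VC [17]
  [10] addr=0x8c blk=17 s=1: VC-HIT | VC [13]
  [11] addr=0x6e blk=13 s=1: VC-HIT | VC [17]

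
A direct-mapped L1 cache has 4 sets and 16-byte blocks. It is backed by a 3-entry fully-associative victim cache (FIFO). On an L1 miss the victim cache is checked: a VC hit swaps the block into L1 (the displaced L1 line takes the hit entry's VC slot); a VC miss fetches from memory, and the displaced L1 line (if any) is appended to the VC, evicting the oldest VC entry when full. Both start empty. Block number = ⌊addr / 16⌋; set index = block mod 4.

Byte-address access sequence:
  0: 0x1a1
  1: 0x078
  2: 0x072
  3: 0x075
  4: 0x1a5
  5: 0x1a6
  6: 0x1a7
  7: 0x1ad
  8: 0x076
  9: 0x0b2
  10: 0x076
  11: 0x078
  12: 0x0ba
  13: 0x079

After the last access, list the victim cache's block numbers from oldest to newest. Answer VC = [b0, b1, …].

VC = [11]

0: 0x1a1 (blk 26, set 2) → MISS  vc=[]
1: 0x78 (blk 7, set 3) → MISS  vc=[]
2: 0x72 (blk 7, set 3) → L1-HIT  vc=[]
3: 0x75 (blk 7, set 3) → L1-HIT  vc=[]
4: 0x1a5 (blk 26, set 2) → L1-HIT  vc=[]
5: 0x1a6 (blk 26, set 2) → L1-HIT  vc=[]
6: 0x1a7 (blk 26, set 2) → L1-HIT  vc=[]
7: 0x1ad (blk 26, set 2) → L1-HIT  vc=[]
8: 0x76 (blk 7, set 3) → L1-HIT  vc=[]
9: 0xb2 (blk 11, set 3) → MISS  vc=[7]
10: 0x76 (blk 7, set 3) → VC-HIT  vc=[11]
11: 0x78 (blk 7, set 3) → L1-HIT  vc=[11]
12: 0xba (blk 11, set 3) → VC-HIT  vc=[7]
13: 0x79 (blk 7, set 3) → VC-HIT  vc=[11]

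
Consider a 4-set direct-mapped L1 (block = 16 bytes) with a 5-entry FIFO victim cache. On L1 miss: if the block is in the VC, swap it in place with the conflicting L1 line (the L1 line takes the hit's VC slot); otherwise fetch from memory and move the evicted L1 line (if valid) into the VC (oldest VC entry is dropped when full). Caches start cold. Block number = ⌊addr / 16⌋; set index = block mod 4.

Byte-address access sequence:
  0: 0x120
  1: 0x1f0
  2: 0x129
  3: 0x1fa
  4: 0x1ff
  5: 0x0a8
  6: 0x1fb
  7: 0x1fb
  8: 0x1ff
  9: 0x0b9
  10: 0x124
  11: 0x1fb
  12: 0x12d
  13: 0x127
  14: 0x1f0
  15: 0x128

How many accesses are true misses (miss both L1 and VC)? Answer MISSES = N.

MISSES = 4

#0 0x120→b18/s2 MISS; vc=[]
#1 0x1f0→b31/s3 MISS; vc=[]
#2 0x129→b18/s2 L1-HIT; vc=[]
#3 0x1fa→b31/s3 L1-HIT; vc=[]
#4 0x1ff→b31/s3 L1-HIT; vc=[]
#5 0xa8→b10/s2 MISS; vc=[18]
#6 0x1fb→b31/s3 L1-HIT; vc=[18]
#7 0x1fb→b31/s3 L1-HIT; vc=[18]
#8 0x1ff→b31/s3 L1-HIT; vc=[18]
#9 0xb9→b11/s3 MISS; vc=[18,31]
#10 0x124→b18/s2 VC-HIT; vc=[10,31]
#11 0x1fb→b31/s3 VC-HIT; vc=[10,11]
#12 0x12d→b18/s2 L1-HIT; vc=[10,11]
#13 0x127→b18/s2 L1-HIT; vc=[10,11]
#14 0x1f0→b31/s3 L1-HIT; vc=[10,11]
#15 0x128→b18/s2 L1-HIT; vc=[10,11]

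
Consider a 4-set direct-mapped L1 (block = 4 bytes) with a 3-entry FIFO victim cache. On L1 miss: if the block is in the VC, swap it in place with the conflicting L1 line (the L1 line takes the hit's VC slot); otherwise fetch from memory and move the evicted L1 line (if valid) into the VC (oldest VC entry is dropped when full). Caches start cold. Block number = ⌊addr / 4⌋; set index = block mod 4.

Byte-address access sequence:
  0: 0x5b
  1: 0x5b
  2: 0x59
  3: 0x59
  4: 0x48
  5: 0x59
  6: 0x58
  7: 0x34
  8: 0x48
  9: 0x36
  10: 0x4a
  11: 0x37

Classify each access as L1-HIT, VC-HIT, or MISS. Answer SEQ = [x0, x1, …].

SEQ = [MISS, L1-HIT, L1-HIT, L1-HIT, MISS, VC-HIT, L1-HIT, MISS, VC-HIT, L1-HIT, L1-HIT, L1-HIT]

#0 0x5b→b22/s2 MISS; vc=[]
#1 0x5b→b22/s2 L1-HIT; vc=[]
#2 0x59→b22/s2 L1-HIT; vc=[]
#3 0x59→b22/s2 L1-HIT; vc=[]
#4 0x48→b18/s2 MISS; vc=[22]
#5 0x59→b22/s2 VC-HIT; vc=[18]
#6 0x58→b22/s2 L1-HIT; vc=[18]
#7 0x34→b13/s1 MISS; vc=[18]
#8 0x48→b18/s2 VC-HIT; vc=[22]
#9 0x36→b13/s1 L1-HIT; vc=[22]
#10 0x4a→b18/s2 L1-HIT; vc=[22]
#11 0x37→b13/s1 L1-HIT; vc=[22]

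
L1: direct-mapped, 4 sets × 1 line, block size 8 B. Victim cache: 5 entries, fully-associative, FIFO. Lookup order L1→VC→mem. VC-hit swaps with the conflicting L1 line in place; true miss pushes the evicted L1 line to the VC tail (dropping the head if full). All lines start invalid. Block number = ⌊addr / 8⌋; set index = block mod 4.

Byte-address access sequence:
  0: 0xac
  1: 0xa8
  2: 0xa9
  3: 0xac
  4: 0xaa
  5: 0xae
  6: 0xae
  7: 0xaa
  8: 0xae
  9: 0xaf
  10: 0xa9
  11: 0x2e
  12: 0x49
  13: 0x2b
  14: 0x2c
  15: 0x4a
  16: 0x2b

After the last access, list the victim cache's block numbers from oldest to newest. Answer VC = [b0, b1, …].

VC = [21, 9]

0: 0xac (blk 21, set 1) → MISS  vc=[]
1: 0xa8 (blk 21, set 1) → L1-HIT  vc=[]
2: 0xa9 (blk 21, set 1) → L1-HIT  vc=[]
3: 0xac (blk 21, set 1) → L1-HIT  vc=[]
4: 0xaa (blk 21, set 1) → L1-HIT  vc=[]
5: 0xae (blk 21, set 1) → L1-HIT  vc=[]
6: 0xae (blk 21, set 1) → L1-HIT  vc=[]
7: 0xaa (blk 21, set 1) → L1-HIT  vc=[]
8: 0xae (blk 21, set 1) → L1-HIT  vc=[]
9: 0xaf (blk 21, set 1) → L1-HIT  vc=[]
10: 0xa9 (blk 21, set 1) → L1-HIT  vc=[]
11: 0x2e (blk 5, set 1) → MISS  vc=[21]
12: 0x49 (blk 9, set 1) → MISS  vc=[21, 5]
13: 0x2b (blk 5, set 1) → VC-HIT  vc=[21, 9]
14: 0x2c (blk 5, set 1) → L1-HIT  vc=[21, 9]
15: 0x4a (blk 9, set 1) → VC-HIT  vc=[21, 5]
16: 0x2b (blk 5, set 1) → VC-HIT  vc=[21, 9]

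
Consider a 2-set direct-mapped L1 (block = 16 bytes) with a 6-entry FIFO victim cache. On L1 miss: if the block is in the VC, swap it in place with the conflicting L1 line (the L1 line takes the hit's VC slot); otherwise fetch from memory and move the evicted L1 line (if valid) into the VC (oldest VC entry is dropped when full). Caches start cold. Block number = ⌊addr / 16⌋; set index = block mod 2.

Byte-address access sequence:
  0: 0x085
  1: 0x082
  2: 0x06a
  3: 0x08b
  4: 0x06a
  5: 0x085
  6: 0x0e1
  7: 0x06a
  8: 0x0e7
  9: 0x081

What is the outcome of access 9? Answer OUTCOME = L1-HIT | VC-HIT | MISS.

0: 0x85 (blk 8, set 0) → MISS  vc=[]
1: 0x82 (blk 8, set 0) → L1-HIT  vc=[]
2: 0x6a (blk 6, set 0) → MISS  vc=[8]
3: 0x8b (blk 8, set 0) → VC-HIT  vc=[6]
4: 0x6a (blk 6, set 0) → VC-HIT  vc=[8]
5: 0x85 (blk 8, set 0) → VC-HIT  vc=[6]
6: 0xe1 (blk 14, set 0) → MISS  vc=[6, 8]
7: 0x6a (blk 6, set 0) → VC-HIT  vc=[14, 8]
8: 0xe7 (blk 14, set 0) → VC-HIT  vc=[6, 8]
9: 0x81 (blk 8, set 0) → VC-HIT  vc=[6, 14]

OUTCOME = VC-HIT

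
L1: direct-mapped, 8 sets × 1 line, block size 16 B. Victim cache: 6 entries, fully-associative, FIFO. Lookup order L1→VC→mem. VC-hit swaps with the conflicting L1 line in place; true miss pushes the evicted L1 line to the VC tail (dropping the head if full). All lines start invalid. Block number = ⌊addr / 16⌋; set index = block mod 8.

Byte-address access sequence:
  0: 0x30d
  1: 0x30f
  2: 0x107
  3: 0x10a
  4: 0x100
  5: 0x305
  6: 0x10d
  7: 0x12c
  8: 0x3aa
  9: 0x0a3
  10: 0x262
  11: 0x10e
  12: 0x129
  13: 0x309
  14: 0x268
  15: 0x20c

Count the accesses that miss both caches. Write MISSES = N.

MISSES = 7

0: 0x30d (blk 48, set 0) → MISS  vc=[]
1: 0x30f (blk 48, set 0) → L1-HIT  vc=[]
2: 0x107 (blk 16, set 0) → MISS  vc=[48]
3: 0x10a (blk 16, set 0) → L1-HIT  vc=[48]
4: 0x100 (blk 16, set 0) → L1-HIT  vc=[48]
5: 0x305 (blk 48, set 0) → VC-HIT  vc=[16]
6: 0x10d (blk 16, set 0) → VC-HIT  vc=[48]
7: 0x12c (blk 18, set 2) → MISS  vc=[48]
8: 0x3aa (blk 58, set 2) → MISS  vc=[48, 18]
9: 0xa3 (blk 10, set 2) → MISS  vc=[48, 18, 58]
10: 0x262 (blk 38, set 6) → MISS  vc=[48, 18, 58]
11: 0x10e (blk 16, set 0) → L1-HIT  vc=[48, 18, 58]
12: 0x129 (blk 18, set 2) → VC-HIT  vc=[48, 10, 58]
13: 0x309 (blk 48, set 0) → VC-HIT  vc=[16, 10, 58]
14: 0x268 (blk 38, set 6) → L1-HIT  vc=[16, 10, 58]
15: 0x20c (blk 32, set 0) → MISS  vc=[16, 10, 58, 48]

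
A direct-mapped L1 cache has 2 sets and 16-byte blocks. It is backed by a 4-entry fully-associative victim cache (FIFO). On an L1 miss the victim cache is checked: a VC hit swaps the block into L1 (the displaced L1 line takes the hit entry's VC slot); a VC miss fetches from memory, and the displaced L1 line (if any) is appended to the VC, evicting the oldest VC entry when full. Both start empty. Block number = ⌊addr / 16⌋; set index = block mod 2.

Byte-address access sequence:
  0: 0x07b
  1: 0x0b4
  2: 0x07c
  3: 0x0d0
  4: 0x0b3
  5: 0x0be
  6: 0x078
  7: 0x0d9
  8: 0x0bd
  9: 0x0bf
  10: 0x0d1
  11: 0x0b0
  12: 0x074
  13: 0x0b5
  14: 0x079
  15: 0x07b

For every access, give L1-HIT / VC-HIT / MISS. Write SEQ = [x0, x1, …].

SEQ = [MISS, MISS, VC-HIT, MISS, VC-HIT, L1-HIT, VC-HIT, VC-HIT, VC-HIT, L1-HIT, VC-HIT, VC-HIT, VC-HIT, VC-HIT, VC-HIT, L1-HIT]

  [0] addr=0x7b blk=7 s=1: MISS | VC []
  [1] addr=0xb4 blk=11 s=1: MISS | VC [7]
  [2] addr=0x7c blk=7 s=1: VC-HIT | VC [11]
  [3] addr=0xd0 blk=13 s=1: MISS | VC [11, 7]
  [4] addr=0xb3 blk=11 s=1: VC-HIT | VC [13, 7]
  [5] addr=0xbe blk=11 s=1: L1-HIT | VC [13, 7]
  [6] addr=0x78 blk=7 s=1: VC-HIT | VC [13, 11]
  [7] addr=0xd9 blk=13 s=1: VC-HIT | VC [7, 11]
  [8] addr=0xbd blk=11 s=1: VC-HIT | VC [7, 13]
  [9] addr=0xbf blk=11 s=1: L1-HIT | VC [7, 13]
  [10] addr=0xd1 blk=13 s=1: VC-HIT | VC [7, 11]
  [11] addr=0xb0 blk=11 s=1: VC-HIT | VC [7, 13]
  [12] addr=0x74 blk=7 s=1: VC-HIT | VC [11, 13]
  [13] addr=0xb5 blk=11 s=1: VC-HIT | VC [7, 13]
  [14] addr=0x79 blk=7 s=1: VC-HIT | VC [11, 13]
  [15] addr=0x7b blk=7 s=1: L1-HIT | VC [11, 13]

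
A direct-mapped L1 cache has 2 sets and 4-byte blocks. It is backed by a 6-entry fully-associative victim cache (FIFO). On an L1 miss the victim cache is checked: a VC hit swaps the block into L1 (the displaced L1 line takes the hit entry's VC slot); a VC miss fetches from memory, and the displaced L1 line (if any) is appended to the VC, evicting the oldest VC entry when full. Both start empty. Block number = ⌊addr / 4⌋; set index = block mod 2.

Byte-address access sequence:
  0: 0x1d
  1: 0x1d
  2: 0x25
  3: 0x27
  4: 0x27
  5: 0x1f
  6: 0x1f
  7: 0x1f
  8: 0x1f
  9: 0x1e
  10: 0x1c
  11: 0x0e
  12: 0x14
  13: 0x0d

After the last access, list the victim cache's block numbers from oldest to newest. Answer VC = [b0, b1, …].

VC = [9, 7, 5]

0: 0x1d (blk 7, set 1) → MISS  vc=[]
1: 0x1d (blk 7, set 1) → L1-HIT  vc=[]
2: 0x25 (blk 9, set 1) → MISS  vc=[7]
3: 0x27 (blk 9, set 1) → L1-HIT  vc=[7]
4: 0x27 (blk 9, set 1) → L1-HIT  vc=[7]
5: 0x1f (blk 7, set 1) → VC-HIT  vc=[9]
6: 0x1f (blk 7, set 1) → L1-HIT  vc=[9]
7: 0x1f (blk 7, set 1) → L1-HIT  vc=[9]
8: 0x1f (blk 7, set 1) → L1-HIT  vc=[9]
9: 0x1e (blk 7, set 1) → L1-HIT  vc=[9]
10: 0x1c (blk 7, set 1) → L1-HIT  vc=[9]
11: 0xe (blk 3, set 1) → MISS  vc=[9, 7]
12: 0x14 (blk 5, set 1) → MISS  vc=[9, 7, 3]
13: 0xd (blk 3, set 1) → VC-HIT  vc=[9, 7, 5]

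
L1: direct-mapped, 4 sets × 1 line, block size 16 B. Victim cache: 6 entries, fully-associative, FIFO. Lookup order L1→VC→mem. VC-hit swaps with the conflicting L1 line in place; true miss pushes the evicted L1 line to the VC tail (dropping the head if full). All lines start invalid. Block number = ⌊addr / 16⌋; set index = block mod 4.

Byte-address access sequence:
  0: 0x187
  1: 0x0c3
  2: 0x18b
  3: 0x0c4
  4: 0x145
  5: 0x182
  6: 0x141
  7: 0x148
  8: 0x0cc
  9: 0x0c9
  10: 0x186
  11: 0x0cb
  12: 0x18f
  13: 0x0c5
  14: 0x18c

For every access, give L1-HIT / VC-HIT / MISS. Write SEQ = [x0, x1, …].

0: 0x187 (blk 24, set 0) → MISS  vc=[]
1: 0xc3 (blk 12, set 0) → MISS  vc=[24]
2: 0x18b (blk 24, set 0) → VC-HIT  vc=[12]
3: 0xc4 (blk 12, set 0) → VC-HIT  vc=[24]
4: 0x145 (blk 20, set 0) → MISS  vc=[24, 12]
5: 0x182 (blk 24, set 0) → VC-HIT  vc=[20, 12]
6: 0x141 (blk 20, set 0) → VC-HIT  vc=[24, 12]
7: 0x148 (blk 20, set 0) → L1-HIT  vc=[24, 12]
8: 0xcc (blk 12, set 0) → VC-HIT  vc=[24, 20]
9: 0xc9 (blk 12, set 0) → L1-HIT  vc=[24, 20]
10: 0x186 (blk 24, set 0) → VC-HIT  vc=[12, 20]
11: 0xcb (blk 12, set 0) → VC-HIT  vc=[24, 20]
12: 0x18f (blk 24, set 0) → VC-HIT  vc=[12, 20]
13: 0xc5 (blk 12, set 0) → VC-HIT  vc=[24, 20]
14: 0x18c (blk 24, set 0) → VC-HIT  vc=[12, 20]

SEQ = [MISS, MISS, VC-HIT, VC-HIT, MISS, VC-HIT, VC-HIT, L1-HIT, VC-HIT, L1-HIT, VC-HIT, VC-HIT, VC-HIT, VC-HIT, VC-HIT]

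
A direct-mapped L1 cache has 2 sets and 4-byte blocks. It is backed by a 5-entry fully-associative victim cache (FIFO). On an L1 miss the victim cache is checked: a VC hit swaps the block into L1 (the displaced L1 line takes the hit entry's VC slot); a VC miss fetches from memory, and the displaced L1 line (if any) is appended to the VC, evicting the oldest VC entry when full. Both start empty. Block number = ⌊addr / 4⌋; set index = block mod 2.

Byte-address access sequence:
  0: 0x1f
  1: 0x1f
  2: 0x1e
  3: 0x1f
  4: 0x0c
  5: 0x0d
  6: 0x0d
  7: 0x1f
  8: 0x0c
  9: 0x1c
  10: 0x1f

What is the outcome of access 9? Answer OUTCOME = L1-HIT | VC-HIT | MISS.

#0 0x1f→b7/s1 MISS; vc=[]
#1 0x1f→b7/s1 L1-HIT; vc=[]
#2 0x1e→b7/s1 L1-HIT; vc=[]
#3 0x1f→b7/s1 L1-HIT; vc=[]
#4 0xc→b3/s1 MISS; vc=[7]
#5 0xd→b3/s1 L1-HIT; vc=[7]
#6 0xd→b3/s1 L1-HIT; vc=[7]
#7 0x1f→b7/s1 VC-HIT; vc=[3]
#8 0xc→b3/s1 VC-HIT; vc=[7]
#9 0x1c→b7/s1 VC-HIT; vc=[3]
#10 0x1f→b7/s1 L1-HIT; vc=[3]

OUTCOME = VC-HIT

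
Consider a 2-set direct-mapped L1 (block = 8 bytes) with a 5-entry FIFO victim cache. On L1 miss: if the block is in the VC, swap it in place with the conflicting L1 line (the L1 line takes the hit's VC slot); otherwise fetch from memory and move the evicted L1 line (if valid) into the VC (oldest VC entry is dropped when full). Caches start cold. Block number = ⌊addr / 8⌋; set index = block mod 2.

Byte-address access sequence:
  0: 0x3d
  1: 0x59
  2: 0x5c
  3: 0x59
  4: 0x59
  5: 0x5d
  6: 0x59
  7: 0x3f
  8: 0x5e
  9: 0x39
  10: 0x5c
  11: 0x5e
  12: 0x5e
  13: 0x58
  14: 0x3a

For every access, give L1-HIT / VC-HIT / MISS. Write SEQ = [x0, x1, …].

SEQ = [MISS, MISS, L1-HIT, L1-HIT, L1-HIT, L1-HIT, L1-HIT, VC-HIT, VC-HIT, VC-HIT, VC-HIT, L1-HIT, L1-HIT, L1-HIT, VC-HIT]

#0 0x3d→b7/s1 MISS; vc=[]
#1 0x59→b11/s1 MISS; vc=[7]
#2 0x5c→b11/s1 L1-HIT; vc=[7]
#3 0x59→b11/s1 L1-HIT; vc=[7]
#4 0x59→b11/s1 L1-HIT; vc=[7]
#5 0x5d→b11/s1 L1-HIT; vc=[7]
#6 0x59→b11/s1 L1-HIT; vc=[7]
#7 0x3f→b7/s1 VC-HIT; vc=[11]
#8 0x5e→b11/s1 VC-HIT; vc=[7]
#9 0x39→b7/s1 VC-HIT; vc=[11]
#10 0x5c→b11/s1 VC-HIT; vc=[7]
#11 0x5e→b11/s1 L1-HIT; vc=[7]
#12 0x5e→b11/s1 L1-HIT; vc=[7]
#13 0x58→b11/s1 L1-HIT; vc=[7]
#14 0x3a→b7/s1 VC-HIT; vc=[11]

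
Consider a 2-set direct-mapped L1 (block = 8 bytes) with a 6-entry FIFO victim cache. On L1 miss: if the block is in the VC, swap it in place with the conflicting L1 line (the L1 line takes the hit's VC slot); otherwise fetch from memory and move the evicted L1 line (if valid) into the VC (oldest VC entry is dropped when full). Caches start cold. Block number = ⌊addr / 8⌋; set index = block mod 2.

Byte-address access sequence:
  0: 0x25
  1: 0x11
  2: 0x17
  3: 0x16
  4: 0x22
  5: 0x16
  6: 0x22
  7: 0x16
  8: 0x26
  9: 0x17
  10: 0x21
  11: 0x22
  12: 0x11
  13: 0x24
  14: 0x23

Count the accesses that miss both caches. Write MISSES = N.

MISSES = 2

0: 0x25 (blk 4, set 0) → MISS  vc=[]
1: 0x11 (blk 2, set 0) → MISS  vc=[4]
2: 0x17 (blk 2, set 0) → L1-HIT  vc=[4]
3: 0x16 (blk 2, set 0) → L1-HIT  vc=[4]
4: 0x22 (blk 4, set 0) → VC-HIT  vc=[2]
5: 0x16 (blk 2, set 0) → VC-HIT  vc=[4]
6: 0x22 (blk 4, set 0) → VC-HIT  vc=[2]
7: 0x16 (blk 2, set 0) → VC-HIT  vc=[4]
8: 0x26 (blk 4, set 0) → VC-HIT  vc=[2]
9: 0x17 (blk 2, set 0) → VC-HIT  vc=[4]
10: 0x21 (blk 4, set 0) → VC-HIT  vc=[2]
11: 0x22 (blk 4, set 0) → L1-HIT  vc=[2]
12: 0x11 (blk 2, set 0) → VC-HIT  vc=[4]
13: 0x24 (blk 4, set 0) → VC-HIT  vc=[2]
14: 0x23 (blk 4, set 0) → L1-HIT  vc=[2]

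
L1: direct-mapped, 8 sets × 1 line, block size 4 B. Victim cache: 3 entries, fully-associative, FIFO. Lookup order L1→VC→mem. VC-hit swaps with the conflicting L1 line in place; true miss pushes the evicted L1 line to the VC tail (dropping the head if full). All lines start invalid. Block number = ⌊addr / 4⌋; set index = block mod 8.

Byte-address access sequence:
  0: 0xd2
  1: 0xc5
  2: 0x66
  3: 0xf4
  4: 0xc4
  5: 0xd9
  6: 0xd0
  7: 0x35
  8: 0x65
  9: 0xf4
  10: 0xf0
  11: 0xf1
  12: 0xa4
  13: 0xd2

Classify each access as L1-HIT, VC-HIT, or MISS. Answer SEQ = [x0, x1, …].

SEQ = [MISS, MISS, MISS, MISS, VC-HIT, MISS, L1-HIT, MISS, VC-HIT, VC-HIT, MISS, L1-HIT, MISS, VC-HIT]

#0 0xd2→b52/s4 MISS; vc=[]
#1 0xc5→b49/s1 MISS; vc=[]
#2 0x66→b25/s1 MISS; vc=[49]
#3 0xf4→b61/s5 MISS; vc=[49]
#4 0xc4→b49/s1 VC-HIT; vc=[25]
#5 0xd9→b54/s6 MISS; vc=[25]
#6 0xd0→b52/s4 L1-HIT; vc=[25]
#7 0x35→b13/s5 MISS; vc=[25,61]
#8 0x65→b25/s1 VC-HIT; vc=[49,61]
#9 0xf4→b61/s5 VC-HIT; vc=[49,13]
#10 0xf0→b60/s4 MISS; vc=[49,13,52]
#11 0xf1→b60/s4 L1-HIT; vc=[49,13,52]
#12 0xa4→b41/s1 MISS; vc=[13,52,25]
#13 0xd2→b52/s4 VC-HIT; vc=[13,60,25]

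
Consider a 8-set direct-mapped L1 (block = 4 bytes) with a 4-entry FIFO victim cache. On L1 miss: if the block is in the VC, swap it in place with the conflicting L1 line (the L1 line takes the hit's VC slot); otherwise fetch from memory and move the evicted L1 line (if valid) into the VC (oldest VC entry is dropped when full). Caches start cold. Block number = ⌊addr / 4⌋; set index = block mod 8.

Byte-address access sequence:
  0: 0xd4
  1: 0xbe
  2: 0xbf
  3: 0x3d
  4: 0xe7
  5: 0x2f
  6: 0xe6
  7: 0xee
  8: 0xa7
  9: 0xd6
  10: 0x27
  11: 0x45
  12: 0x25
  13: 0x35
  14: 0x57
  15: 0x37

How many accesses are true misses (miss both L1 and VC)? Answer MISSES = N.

MISSES = 11

#0 0xd4→b53/s5 MISS; vc=[]
#1 0xbe→b47/s7 MISS; vc=[]
#2 0xbf→b47/s7 L1-HIT; vc=[]
#3 0x3d→b15/s7 MISS; vc=[47]
#4 0xe7→b57/s1 MISS; vc=[47]
#5 0x2f→b11/s3 MISS; vc=[47]
#6 0xe6→b57/s1 L1-HIT; vc=[47]
#7 0xee→b59/s3 MISS; vc=[47,11]
#8 0xa7→b41/s1 MISS; vc=[47,11,57]
#9 0xd6→b53/s5 L1-HIT; vc=[47,11,57]
#10 0x27→b9/s1 MISS; vc=[47,11,57,41]
#11 0x45→b17/s1 MISS; vc=[11,57,41,9]
#12 0x25→b9/s1 VC-HIT; vc=[11,57,41,17]
#13 0x35→b13/s5 MISS; vc=[57,41,17,53]
#14 0x57→b21/s5 MISS; vc=[41,17,53,13]
#15 0x37→b13/s5 VC-HIT; vc=[41,17,53,21]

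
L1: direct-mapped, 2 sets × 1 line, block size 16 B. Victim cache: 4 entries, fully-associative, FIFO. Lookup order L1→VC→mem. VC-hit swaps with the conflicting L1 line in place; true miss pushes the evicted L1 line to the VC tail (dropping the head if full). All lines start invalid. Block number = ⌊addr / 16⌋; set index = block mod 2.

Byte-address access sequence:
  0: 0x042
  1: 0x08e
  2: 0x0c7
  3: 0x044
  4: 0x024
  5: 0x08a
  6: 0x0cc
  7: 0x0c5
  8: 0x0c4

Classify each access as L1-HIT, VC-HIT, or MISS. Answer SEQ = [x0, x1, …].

SEQ = [MISS, MISS, MISS, VC-HIT, MISS, VC-HIT, VC-HIT, L1-HIT, L1-HIT]

#0 0x42→b4/s0 MISS; vc=[]
#1 0x8e→b8/s0 MISS; vc=[4]
#2 0xc7→b12/s0 MISS; vc=[4,8]
#3 0x44→b4/s0 VC-HIT; vc=[12,8]
#4 0x24→b2/s0 MISS; vc=[12,8,4]
#5 0x8a→b8/s0 VC-HIT; vc=[12,2,4]
#6 0xcc→b12/s0 VC-HIT; vc=[8,2,4]
#7 0xc5→b12/s0 L1-HIT; vc=[8,2,4]
#8 0xc4→b12/s0 L1-HIT; vc=[8,2,4]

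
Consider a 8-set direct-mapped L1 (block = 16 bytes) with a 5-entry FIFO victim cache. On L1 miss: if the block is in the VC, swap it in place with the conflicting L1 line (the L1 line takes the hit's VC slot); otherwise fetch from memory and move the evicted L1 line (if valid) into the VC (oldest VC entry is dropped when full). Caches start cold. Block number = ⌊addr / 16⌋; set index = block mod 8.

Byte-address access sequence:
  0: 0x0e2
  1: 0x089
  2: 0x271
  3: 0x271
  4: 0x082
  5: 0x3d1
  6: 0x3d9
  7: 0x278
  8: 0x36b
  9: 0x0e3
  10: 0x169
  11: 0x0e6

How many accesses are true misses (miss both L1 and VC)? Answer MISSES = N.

MISSES = 6

#0 0xe2→b14/s6 MISS; vc=[]
#1 0x89→b8/s0 MISS; vc=[]
#2 0x271→b39/s7 MISS; vc=[]
#3 0x271→b39/s7 L1-HIT; vc=[]
#4 0x82→b8/s0 L1-HIT; vc=[]
#5 0x3d1→b61/s5 MISS; vc=[]
#6 0x3d9→b61/s5 L1-HIT; vc=[]
#7 0x278→b39/s7 L1-HIT; vc=[]
#8 0x36b→b54/s6 MISS; vc=[14]
#9 0xe3→b14/s6 VC-HIT; vc=[54]
#10 0x169→b22/s6 MISS; vc=[54,14]
#11 0xe6→b14/s6 VC-HIT; vc=[54,22]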